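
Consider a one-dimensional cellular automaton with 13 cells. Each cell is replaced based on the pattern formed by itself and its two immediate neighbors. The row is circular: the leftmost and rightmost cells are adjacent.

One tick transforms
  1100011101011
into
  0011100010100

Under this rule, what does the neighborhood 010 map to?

At position 9 the neighborhood is 010; the next row has 0 there.

0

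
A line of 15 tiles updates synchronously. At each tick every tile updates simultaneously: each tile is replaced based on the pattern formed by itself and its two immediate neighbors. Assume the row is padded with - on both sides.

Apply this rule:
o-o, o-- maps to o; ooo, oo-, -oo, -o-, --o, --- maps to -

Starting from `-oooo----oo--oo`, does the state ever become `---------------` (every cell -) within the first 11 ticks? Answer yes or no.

-----o-----o---
------o-----o--
-------o-----o-
--------o-----o
---------o-----
----------o----
-----------o---
------------o--
-------------o-
--------------o
---------------
all cells are - at tick 11

yes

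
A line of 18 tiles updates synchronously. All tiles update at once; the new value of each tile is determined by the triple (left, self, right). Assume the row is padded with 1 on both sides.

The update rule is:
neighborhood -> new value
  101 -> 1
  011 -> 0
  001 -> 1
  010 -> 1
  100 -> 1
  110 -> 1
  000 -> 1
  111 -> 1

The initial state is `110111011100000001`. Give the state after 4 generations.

111111011101111111

generation 1: 111011101111111110
generation 2: 111101110111111111
generation 3: 111110111011111111
generation 4: 111111011101111111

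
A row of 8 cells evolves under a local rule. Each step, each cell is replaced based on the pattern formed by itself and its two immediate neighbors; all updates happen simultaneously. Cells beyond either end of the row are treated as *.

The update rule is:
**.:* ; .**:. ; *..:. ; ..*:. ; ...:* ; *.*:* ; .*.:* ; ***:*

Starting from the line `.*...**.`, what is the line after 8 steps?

step 1: **.*..**
step 2: ****...*
step 3: ****.*..
step 4: ******..
step 5: ******..  (fixed point — unchanged through step 8)

******..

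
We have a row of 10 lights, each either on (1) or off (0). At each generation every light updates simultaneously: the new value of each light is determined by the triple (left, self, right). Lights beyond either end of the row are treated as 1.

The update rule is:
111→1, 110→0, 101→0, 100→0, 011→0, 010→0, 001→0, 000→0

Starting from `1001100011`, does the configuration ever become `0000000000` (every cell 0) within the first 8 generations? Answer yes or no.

yes

generation 1: 0000000001
generation 2: 0000000000
all cells are 0 at generation 2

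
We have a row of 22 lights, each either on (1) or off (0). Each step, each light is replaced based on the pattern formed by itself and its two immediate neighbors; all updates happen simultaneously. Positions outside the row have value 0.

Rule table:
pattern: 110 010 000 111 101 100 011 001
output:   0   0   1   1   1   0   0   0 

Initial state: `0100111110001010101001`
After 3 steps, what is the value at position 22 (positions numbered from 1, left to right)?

0000011100100101010000
1111001000000010100111
0110000011111001000010
position 22 holds 0

0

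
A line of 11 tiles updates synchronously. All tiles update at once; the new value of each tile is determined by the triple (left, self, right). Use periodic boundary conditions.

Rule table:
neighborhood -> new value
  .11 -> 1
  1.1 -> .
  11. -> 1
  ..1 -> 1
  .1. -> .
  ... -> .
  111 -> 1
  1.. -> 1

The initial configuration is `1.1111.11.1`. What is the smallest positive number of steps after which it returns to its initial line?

1.1111.11.1

1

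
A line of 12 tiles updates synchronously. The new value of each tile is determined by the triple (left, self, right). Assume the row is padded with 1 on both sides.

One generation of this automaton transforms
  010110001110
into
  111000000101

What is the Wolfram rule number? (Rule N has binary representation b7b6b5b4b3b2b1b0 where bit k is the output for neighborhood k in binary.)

164

position 9: 111 → 1  (bit 7 = 1)
position 4: 110 → 0  (bit 6 = 0)
position 0: 101 → 1  (bit 5 = 1)
position 5: 100 → 0  (bit 4 = 0)
position 3: 011 → 0  (bit 3 = 0)
position 1: 010 → 1  (bit 2 = 1)
position 7: 001 → 0  (bit 1 = 0)
position 6: 000 → 0  (bit 0 = 0)
bits b7..b0 = 10100100 = 164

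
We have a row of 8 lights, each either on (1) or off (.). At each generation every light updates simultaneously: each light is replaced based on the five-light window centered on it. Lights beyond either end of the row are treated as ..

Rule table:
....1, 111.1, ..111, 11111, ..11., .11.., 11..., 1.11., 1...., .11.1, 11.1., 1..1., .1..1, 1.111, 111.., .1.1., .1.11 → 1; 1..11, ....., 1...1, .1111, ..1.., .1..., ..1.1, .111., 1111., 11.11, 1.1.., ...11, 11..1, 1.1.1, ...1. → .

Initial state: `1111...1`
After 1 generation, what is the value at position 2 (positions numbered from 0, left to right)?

.

generation 1: 1..11...
position 2 holds .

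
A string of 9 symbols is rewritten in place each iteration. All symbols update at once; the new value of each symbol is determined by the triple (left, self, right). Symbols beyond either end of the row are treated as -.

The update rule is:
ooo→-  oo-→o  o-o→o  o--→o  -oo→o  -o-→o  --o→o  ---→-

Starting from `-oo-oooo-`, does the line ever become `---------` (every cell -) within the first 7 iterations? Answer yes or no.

no

ooooo--oo
o---ooooo
oo-oo---o
oooooo-oo
o----oooo
oo--oo--o
ooooooooo
iteration 7 is ooooooooo, still not uniform -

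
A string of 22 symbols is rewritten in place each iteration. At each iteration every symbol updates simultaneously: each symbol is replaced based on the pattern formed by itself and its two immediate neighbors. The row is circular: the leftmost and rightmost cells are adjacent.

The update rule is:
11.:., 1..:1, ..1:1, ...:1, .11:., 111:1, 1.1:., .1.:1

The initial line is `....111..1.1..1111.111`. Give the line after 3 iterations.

1..11111111111111.11.1

1111.1.111.111.11...1.
.11..1..1...1....1111.
1..11111111111111.11.1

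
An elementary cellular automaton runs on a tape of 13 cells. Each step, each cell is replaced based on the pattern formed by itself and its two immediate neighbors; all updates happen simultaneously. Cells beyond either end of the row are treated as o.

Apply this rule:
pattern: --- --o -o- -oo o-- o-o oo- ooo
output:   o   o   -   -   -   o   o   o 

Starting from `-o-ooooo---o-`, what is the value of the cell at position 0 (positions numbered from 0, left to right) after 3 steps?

o-o-oooo-oo-o
oo-o-oooo-oo-
ooo-o-oooo-oo
position 0 holds o

o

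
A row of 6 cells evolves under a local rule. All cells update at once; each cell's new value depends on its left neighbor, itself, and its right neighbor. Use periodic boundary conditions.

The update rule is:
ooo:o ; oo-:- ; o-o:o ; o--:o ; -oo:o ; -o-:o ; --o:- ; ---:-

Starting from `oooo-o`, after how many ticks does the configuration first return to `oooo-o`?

6

ooo-oo
oo-ooo
o-oooo
-ooooo
ooooo-
oooo-o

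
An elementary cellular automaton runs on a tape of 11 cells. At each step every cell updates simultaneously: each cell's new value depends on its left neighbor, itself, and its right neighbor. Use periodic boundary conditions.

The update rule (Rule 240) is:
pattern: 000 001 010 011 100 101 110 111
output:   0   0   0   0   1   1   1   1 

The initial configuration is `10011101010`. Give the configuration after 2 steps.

01001110101
10100111010

10100111010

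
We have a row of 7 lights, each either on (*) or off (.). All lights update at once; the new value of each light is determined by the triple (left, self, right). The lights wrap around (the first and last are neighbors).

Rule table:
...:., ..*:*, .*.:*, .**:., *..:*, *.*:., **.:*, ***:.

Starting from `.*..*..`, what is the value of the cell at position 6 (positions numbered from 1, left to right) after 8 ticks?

.

tick 1: ******.
tick 2: .....*.
tick 3: ....***
tick 4: *..*..*
tick 5: ******.  (repeats tick 1; period 4)
tick 8: *..*..*
position 6 holds .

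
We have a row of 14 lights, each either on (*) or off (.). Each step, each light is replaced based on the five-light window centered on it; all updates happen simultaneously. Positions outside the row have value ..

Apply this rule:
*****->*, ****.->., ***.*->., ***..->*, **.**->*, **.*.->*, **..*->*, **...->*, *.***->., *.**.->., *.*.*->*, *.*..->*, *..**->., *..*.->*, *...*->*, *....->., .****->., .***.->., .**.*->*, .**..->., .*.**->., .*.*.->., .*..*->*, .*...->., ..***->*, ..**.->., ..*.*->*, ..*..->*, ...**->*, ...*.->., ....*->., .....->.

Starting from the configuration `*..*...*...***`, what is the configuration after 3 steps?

*.**.***...*..

****.*.*.***.*
*...**.*....**
*.**.***...*..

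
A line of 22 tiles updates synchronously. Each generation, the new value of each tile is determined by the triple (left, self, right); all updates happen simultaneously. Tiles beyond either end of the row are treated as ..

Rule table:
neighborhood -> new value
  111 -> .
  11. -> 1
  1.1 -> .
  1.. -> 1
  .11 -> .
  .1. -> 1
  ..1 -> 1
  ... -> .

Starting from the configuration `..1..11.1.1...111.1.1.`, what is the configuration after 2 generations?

1...1.1.1..1.1111.1..1

.1111.1.1.11.1..1.1.11
1...1.1.1..1.1111.1..1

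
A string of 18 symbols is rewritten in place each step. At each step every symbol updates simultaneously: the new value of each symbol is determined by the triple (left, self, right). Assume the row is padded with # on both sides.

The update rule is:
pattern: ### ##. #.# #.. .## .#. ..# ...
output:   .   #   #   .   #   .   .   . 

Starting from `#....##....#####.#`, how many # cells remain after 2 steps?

4

#....##....#...###
#....##........#..
count of #: 4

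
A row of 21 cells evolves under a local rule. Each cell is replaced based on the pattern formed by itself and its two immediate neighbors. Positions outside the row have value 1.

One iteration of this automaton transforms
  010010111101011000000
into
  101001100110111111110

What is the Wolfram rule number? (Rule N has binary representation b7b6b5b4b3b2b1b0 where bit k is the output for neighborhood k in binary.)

position 7: 111 → 0  (bit 7 = 0)
position 9: 110 → 1  (bit 6 = 1)
position 0: 101 → 1  (bit 5 = 1)
position 2: 100 → 1  (bit 4 = 1)
position 6: 011 → 1  (bit 3 = 1)
position 1: 010 → 0  (bit 2 = 0)
position 3: 001 → 0  (bit 1 = 0)
position 16: 000 → 1  (bit 0 = 1)
bits b7..b0 = 01111001 = 121

121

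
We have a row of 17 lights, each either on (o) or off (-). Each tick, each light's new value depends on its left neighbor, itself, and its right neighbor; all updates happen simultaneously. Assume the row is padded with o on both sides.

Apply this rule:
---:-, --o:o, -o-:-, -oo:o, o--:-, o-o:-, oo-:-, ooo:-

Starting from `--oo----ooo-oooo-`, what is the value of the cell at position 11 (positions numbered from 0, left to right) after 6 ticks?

-

-oo----oo---o----
-o----oo---o----o
-----oo---o----oo
----oo---o----oo-
---oo---o----oo--
--oo---o----oo--o
position 11 holds -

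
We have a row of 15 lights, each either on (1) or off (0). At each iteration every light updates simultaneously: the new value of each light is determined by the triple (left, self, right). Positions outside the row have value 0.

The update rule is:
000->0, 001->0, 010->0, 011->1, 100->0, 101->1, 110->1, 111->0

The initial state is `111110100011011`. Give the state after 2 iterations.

000011000010001

iteration 1: 100011000011111
iteration 2: 000011000010001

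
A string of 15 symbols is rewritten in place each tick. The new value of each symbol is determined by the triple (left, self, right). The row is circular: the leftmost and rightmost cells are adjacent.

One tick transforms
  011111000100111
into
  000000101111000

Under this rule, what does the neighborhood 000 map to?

0

At position 7 the neighborhood is 000; the next row has 0 there.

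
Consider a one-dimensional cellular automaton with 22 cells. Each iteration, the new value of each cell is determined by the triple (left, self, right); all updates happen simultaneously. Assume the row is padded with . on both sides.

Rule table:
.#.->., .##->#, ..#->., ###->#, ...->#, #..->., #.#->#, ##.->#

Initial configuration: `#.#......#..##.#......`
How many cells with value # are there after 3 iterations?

19

.#..####....###..#####
....####.##.###..#####
###.###########..#####
count of #: 19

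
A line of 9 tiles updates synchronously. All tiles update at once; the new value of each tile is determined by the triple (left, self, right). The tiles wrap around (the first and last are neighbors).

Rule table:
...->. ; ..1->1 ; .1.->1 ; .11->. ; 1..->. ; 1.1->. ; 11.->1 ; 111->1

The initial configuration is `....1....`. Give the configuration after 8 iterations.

1.1.1..1.

iteration 1: ...11....
iteration 2: ..1.1....
iteration 3: .11.1....
iteration 4: 1.1.1....
iteration 5: 1.1.1...1
iteration 6: 1.1.1..1.
iteration 7: 1.1.1.11.
iteration 8: 1.1.1..1.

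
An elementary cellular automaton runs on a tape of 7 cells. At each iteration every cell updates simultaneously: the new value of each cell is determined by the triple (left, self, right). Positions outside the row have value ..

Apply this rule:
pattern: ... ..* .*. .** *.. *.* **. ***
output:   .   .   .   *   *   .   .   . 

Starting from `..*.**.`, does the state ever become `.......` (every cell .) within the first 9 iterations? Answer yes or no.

....*.*
.......
all cells are . at iteration 2

yes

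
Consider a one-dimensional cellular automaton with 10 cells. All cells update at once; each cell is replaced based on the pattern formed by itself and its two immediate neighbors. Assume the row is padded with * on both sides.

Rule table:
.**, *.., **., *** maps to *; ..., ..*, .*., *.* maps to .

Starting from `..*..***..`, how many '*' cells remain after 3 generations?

*..*.****.
**...****.
***..****.
count of *: 7

7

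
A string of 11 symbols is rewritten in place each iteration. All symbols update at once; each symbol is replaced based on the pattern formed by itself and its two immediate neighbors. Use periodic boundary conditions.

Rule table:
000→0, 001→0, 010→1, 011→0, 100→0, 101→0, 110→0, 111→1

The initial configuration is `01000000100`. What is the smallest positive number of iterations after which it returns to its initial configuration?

1

iteration 1: 01000000100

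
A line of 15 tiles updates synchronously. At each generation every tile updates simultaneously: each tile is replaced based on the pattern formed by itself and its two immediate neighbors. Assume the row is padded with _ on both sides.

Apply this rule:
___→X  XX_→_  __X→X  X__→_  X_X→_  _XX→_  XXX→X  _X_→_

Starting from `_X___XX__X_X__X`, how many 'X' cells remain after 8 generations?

6

X__XX___X____X_
__X___XX__XXX__
XX__XX___X_X__X
___X___XX____X_
XXX__XX___XXX__
_X__X___XX_X__X
X__X__XX_____X_
__X__X___XXXX__
count of X: 6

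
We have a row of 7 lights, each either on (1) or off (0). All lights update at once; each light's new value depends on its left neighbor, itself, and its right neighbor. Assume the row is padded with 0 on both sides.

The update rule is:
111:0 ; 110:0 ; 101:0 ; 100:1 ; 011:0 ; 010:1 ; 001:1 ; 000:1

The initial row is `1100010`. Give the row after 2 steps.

1100000

step 1: 0011111
step 2: 1100000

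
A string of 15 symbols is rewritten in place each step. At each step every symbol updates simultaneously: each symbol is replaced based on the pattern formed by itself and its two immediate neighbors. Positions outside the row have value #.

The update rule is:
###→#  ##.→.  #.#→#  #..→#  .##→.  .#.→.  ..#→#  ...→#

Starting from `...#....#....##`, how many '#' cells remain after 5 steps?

step 1: ###.####.####.#
step 2: ##.#.##.#.##.#.
step 3: #.#.#..#.#..#.#
step 4: .#.#.##.#.##.#.
step 5: #.#.#..#.#..#.#
count of #: 7

7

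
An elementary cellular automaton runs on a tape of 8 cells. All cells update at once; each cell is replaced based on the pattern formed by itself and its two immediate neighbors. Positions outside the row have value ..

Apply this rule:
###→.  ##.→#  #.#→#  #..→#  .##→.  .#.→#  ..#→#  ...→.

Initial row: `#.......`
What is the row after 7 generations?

##......
.##.....
#.##....
##.##...
.##.##..
#.##.##.
##.##.##

##.##.##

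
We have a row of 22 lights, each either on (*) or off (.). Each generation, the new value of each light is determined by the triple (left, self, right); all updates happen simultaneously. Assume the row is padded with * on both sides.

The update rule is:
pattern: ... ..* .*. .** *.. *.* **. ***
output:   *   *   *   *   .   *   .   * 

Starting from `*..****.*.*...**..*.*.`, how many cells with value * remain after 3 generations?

..****.****.***..*****
.****.****.***..******
****.****.***..*******
count of *: 18

18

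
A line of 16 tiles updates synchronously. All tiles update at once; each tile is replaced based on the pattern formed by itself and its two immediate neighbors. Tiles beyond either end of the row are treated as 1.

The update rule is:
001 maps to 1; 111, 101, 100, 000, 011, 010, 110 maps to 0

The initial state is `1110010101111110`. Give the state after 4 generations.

generation 1: 0000100000000000
generation 2: 0001000000000001
generation 3: 0010000000000010
generation 4: 0100000000000100

0100000000000100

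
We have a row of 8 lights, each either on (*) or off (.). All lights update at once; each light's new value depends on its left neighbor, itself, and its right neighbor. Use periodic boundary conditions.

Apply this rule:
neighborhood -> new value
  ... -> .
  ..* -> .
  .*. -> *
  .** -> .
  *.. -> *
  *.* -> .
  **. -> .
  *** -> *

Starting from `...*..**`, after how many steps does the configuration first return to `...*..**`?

8

step 1: *..**...
step 2: **...*..
step 3: ..*..**.
step 4: ..**...*
step 5: *...*..*
step 6: .*..**..
step 7: .**...*.
step 8: ...*..**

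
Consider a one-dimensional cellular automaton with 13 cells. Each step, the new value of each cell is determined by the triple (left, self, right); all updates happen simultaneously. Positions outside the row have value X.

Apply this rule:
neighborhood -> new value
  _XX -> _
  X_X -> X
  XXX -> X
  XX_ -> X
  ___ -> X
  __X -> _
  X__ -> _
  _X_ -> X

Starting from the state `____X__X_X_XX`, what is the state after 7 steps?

XXXXXX_XX_X__

_XX_X__XXXX_X
X_XXX___XXXX_
XX_XX_X__XXXX
XXX_XXX___XXX
XXXX_XX_X__XX
XXXXX_XXX___X
XXXXXX_XX_X__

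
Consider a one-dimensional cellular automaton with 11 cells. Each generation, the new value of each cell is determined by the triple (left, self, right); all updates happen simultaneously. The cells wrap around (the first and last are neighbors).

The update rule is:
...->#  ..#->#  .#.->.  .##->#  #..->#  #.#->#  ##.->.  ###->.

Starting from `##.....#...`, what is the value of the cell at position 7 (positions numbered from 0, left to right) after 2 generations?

#

generation 1: #.#####.###
generation 2: .##....##..
position 7 holds #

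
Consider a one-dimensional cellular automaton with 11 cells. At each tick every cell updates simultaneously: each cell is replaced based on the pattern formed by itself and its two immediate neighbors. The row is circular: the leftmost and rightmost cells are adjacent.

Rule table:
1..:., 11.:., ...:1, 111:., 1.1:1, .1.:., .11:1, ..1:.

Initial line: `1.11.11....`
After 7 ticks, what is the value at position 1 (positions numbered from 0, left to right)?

.11.11..11.
.1.11...1..
..11..1...1
..1.....1..
1...111...1
..1.1...1.1
...1..1..1.
position 1 holds .

.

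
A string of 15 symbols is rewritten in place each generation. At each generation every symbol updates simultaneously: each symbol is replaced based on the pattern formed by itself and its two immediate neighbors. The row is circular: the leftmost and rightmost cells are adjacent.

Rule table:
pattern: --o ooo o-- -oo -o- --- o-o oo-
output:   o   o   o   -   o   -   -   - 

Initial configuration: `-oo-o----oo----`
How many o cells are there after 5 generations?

7

o---oo--o--o---
oo-o--ooooooo-o
o--ooo-ooooo---
ooo-o---ooo-o-o
oo--oo-o-o--o--
count of o: 7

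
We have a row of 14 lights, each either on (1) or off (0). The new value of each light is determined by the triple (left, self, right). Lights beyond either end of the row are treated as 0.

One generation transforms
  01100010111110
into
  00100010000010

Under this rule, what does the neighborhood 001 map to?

0

At position 0 the neighborhood is 001; the next row has 0 there.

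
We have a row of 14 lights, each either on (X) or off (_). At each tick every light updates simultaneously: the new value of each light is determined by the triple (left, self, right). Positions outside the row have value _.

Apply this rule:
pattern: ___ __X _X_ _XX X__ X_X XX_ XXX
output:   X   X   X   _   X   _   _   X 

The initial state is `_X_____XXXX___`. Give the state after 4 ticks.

XXXXXXX_XX_XXX
_XXXXX______X_
X_XXX_XXXXXXXX
X__X___XXXXXX_

X__X___XXXXXX_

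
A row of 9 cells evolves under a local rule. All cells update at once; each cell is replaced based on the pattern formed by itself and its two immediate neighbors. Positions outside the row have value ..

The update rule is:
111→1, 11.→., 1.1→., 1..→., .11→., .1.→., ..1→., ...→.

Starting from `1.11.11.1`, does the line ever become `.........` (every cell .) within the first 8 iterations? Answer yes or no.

.........
all cells are . at iteration 1

yes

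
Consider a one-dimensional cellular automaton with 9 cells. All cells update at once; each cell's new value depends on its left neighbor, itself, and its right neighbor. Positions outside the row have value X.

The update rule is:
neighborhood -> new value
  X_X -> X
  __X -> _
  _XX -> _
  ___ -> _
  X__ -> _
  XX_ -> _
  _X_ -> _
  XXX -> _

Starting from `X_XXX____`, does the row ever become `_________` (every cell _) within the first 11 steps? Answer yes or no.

yes

_X_______
X________
_________
all cells are _ at step 3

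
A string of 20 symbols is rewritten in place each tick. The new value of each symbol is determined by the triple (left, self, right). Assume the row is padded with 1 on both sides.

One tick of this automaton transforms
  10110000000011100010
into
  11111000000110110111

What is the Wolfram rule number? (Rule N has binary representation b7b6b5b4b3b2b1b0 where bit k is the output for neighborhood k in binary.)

position 13: 111 → 0  (bit 7 = 0)
position 0: 110 → 1  (bit 6 = 1)
position 1: 101 → 1  (bit 5 = 1)
position 4: 100 → 1  (bit 4 = 1)
position 2: 011 → 1  (bit 3 = 1)
position 18: 010 → 1  (bit 2 = 1)
position 11: 001 → 1  (bit 1 = 1)
position 5: 000 → 0  (bit 0 = 0)
bits b7..b0 = 01111110 = 126

126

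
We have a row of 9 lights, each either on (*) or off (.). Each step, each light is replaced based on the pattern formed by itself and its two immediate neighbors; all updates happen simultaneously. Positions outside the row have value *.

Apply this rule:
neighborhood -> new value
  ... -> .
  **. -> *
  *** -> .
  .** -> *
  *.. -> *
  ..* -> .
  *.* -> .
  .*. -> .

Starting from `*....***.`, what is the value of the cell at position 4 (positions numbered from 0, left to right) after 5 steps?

step 1: **...*.*.
step 2: .**......
step 3: .***.....
step 4: .*.**....
step 5: ...***...
position 4 holds *

*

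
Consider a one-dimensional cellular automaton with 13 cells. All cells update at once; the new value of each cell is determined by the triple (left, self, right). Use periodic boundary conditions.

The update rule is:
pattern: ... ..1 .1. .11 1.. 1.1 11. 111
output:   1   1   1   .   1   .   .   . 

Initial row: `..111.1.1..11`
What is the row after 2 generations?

..11111....11

generation 1: 11....1.111..
generation 2: ..11111....11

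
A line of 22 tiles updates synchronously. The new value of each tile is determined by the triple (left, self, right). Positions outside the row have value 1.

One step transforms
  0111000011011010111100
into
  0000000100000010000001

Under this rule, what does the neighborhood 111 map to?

0

At position 2 the neighborhood is 111; the next row has 0 there.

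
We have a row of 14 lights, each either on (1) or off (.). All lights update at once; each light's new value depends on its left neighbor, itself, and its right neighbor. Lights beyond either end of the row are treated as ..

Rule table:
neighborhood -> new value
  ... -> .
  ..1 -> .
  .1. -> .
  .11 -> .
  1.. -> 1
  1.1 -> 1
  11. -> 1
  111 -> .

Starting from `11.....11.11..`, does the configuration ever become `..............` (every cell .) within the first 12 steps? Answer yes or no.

no

.11.....11.11.
..11.....11.11
...11.....11.1
....11.....11.
.....11.....11
......11.....1
.......11.....
........11....
.........11...
..........11..
...........11.
............11
step 12 is ............11, still not uniform .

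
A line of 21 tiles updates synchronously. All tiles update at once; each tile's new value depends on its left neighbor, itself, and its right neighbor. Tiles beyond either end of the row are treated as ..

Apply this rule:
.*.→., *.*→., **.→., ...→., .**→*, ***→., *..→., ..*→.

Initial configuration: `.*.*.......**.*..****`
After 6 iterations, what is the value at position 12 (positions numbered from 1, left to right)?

.

...........*.....*...
.....................
.....................  (fixed point — unchanged through iteration 6)
position 12 holds .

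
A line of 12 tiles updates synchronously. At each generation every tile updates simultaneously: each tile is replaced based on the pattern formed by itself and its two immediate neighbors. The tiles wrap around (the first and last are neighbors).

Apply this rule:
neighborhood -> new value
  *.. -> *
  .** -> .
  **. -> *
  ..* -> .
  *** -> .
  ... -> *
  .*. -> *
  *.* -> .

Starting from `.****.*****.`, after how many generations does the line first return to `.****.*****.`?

12

generation 1: ....*.....**
generation 2: ***.*****..*
generation 3: ..*.....**..
generation 4: *.*****..***
generation 5: *.....**....
generation 6: *****..****.
generation 7: ....**....*.
generation 8: ***..****.**
generation 9: ..**....*...
generation 10: *..****.****
generation 11: **....*.....
generation 12: .****.*****.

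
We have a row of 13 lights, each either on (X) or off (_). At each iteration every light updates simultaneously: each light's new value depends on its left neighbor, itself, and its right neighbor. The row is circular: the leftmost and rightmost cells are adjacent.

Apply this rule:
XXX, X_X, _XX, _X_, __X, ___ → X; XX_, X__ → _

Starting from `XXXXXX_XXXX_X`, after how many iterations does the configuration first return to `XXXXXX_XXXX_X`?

13

iteration 1: XXXXX_XXXX_XX
iteration 2: XXXX_XXXX_XXX
iteration 3: XXX_XXXX_XXXX
iteration 4: XX_XXXX_XXXXX
iteration 5: X_XXXX_XXXXXX
iteration 6: _XXXX_XXXXXXX
iteration 7: XXXX_XXXXXXX_
iteration 8: XXX_XXXXXXX_X
iteration 9: XX_XXXXXXX_XX
iteration 10: X_XXXXXXX_XXX
iteration 11: _XXXXXXX_XXXX
iteration 12: XXXXXXX_XXXX_
iteration 13: XXXXXX_XXXX_X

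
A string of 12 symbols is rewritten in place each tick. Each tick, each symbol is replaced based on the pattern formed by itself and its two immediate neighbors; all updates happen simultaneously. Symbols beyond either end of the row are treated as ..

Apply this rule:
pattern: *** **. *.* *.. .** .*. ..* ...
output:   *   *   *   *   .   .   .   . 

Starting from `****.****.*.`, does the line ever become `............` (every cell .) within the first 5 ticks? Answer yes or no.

.****.****.*
..****.****.
...****.****
....****.***
.....****.**
tick 5 is .....****.**, still not uniform .

no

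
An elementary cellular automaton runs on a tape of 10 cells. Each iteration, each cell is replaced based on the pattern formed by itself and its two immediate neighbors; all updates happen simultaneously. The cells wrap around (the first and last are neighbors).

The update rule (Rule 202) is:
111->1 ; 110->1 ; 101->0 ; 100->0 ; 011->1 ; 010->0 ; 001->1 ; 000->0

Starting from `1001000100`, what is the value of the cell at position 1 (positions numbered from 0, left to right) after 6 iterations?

1

0010001001
0100010010
1000100100
0001001001
0010010010
0100100100
position 1 holds 1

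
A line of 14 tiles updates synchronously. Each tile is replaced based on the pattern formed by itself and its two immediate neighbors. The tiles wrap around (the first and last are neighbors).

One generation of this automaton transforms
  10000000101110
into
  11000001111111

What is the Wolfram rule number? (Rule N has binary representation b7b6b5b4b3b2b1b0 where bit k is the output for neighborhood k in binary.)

position 11: 111 → 1  (bit 7 = 1)
position 12: 110 → 1  (bit 6 = 1)
position 9: 101 → 1  (bit 5 = 1)
position 1: 100 → 1  (bit 4 = 1)
position 10: 011 → 1  (bit 3 = 1)
position 0: 010 → 1  (bit 2 = 1)
position 7: 001 → 1  (bit 1 = 1)
position 2: 000 → 0  (bit 0 = 0)
bits b7..b0 = 11111110 = 254

254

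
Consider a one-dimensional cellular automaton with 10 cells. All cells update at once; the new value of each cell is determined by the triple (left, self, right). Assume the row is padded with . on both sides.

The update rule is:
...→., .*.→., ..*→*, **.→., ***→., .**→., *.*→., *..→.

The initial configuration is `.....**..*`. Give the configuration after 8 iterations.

.*........

iteration 1: ....*...*.
iteration 2: ...*...*..
iteration 3: ..*...*...
iteration 4: .*...*....
iteration 5: *...*.....
iteration 6: ...*......
iteration 7: ..*.......
iteration 8: .*........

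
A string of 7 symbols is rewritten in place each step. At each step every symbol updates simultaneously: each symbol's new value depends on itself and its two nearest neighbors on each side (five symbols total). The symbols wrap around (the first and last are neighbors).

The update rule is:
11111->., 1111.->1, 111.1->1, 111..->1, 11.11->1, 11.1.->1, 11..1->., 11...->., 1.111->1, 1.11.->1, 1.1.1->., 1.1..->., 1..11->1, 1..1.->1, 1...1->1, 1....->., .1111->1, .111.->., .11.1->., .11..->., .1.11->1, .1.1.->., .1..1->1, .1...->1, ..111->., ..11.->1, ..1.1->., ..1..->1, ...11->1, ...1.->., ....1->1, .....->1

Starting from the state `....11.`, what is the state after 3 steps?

.11.111

.1111..
1.111.1
.11.111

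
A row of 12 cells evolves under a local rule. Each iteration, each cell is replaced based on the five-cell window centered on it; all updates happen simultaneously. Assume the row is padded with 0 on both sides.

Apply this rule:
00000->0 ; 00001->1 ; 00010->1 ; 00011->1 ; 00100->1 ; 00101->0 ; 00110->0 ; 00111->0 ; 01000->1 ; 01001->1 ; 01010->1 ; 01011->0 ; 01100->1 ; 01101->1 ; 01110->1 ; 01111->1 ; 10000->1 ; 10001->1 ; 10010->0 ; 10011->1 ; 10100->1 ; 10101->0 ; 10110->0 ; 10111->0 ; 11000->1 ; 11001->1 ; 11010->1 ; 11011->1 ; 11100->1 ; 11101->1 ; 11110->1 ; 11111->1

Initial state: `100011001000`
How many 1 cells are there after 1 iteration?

111101101110
count of 1: 9

9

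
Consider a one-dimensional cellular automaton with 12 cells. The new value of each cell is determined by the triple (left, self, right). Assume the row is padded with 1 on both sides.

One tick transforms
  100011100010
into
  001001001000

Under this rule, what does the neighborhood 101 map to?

0

At position 11 the neighborhood is 101; the next row has 0 there.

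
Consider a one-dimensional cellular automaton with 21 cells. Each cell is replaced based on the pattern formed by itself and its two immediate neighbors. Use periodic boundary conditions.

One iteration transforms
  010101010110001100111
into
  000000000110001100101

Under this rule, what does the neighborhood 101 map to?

0

At position 0 the neighborhood is 101; the next row has 0 there.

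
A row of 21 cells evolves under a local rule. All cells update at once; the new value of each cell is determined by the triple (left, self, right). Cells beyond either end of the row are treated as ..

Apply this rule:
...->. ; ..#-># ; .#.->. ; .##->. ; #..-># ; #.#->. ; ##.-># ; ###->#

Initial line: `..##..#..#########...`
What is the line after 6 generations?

#.#.#...##..#..######

.#.###.##.#########..
#...##..#..#########.
.#.#.###.##.#########
#.....##..#..########
.#...#.###.##.#######
#.#.#...##..#..######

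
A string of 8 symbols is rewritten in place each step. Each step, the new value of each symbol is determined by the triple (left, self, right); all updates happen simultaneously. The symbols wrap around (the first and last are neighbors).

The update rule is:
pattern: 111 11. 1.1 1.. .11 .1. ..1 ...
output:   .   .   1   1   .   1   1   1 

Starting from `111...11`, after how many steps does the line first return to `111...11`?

...111..
111...11

2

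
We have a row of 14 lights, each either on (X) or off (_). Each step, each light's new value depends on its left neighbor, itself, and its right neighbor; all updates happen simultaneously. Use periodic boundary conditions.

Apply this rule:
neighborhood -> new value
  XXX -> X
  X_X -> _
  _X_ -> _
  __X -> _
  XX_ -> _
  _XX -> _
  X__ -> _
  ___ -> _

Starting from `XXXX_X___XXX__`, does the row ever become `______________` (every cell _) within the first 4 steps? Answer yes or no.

_XX_______X___
______________
all cells are _ at step 2

yes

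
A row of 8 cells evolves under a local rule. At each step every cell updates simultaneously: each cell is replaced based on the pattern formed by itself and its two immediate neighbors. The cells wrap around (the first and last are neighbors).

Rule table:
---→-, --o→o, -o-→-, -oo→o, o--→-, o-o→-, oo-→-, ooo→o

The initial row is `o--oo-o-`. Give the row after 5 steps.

------oo

--oo----
-oo-----
oo------
o------o
------oo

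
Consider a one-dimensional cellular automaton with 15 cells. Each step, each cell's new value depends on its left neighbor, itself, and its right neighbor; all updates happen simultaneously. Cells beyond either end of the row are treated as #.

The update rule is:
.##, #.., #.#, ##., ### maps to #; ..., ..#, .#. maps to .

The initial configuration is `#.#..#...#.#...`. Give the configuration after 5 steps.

######.#..#..##

##.#..#...#.#..
###.#..#...#.#.
####.#..#...#.#
#####.#..#...##
######.#..#..##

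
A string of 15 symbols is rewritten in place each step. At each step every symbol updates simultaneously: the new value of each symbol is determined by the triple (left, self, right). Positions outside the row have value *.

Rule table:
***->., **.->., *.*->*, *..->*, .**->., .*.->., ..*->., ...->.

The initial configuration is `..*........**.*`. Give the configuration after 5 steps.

step 1: *..*.........*.
step 2: .*..*.........*
step 3: *.*..*.........
step 4: .*.*..*........
step 5: *.*.*..*.......

*.*.*..*.......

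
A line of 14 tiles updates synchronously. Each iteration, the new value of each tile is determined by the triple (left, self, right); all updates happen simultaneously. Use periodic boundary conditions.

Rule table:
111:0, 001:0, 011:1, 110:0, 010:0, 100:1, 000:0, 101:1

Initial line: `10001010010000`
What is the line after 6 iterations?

01000010001010

01000101001000
00100010100100
00010001010010
00001000101001
10000100010100
01000010001010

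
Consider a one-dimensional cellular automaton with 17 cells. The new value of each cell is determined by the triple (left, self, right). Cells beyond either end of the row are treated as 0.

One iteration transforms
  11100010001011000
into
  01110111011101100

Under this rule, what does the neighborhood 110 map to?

At position 2 the neighborhood is 110; the next row has 1 there.

1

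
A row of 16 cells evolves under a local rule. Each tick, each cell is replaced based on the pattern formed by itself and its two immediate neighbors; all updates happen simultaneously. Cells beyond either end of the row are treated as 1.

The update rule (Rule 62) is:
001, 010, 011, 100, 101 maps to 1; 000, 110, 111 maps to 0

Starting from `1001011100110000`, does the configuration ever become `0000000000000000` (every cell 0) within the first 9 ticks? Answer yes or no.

0111110011101001
1100001110011111
0010011001110000
1111110111001001
0000001100111111
1000011011100000
0100110110010001
1111101101111011
0000011011000110
tick 9 is 0000011011000110, still not uniform 0

no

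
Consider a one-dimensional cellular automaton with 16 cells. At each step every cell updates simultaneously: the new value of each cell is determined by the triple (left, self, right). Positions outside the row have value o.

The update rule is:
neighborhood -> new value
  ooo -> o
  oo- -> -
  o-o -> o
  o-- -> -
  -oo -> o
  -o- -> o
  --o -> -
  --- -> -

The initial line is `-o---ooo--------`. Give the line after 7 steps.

step 1: oo---oo---------
step 2: o----o----------
step 3: -----o----------
step 4: -----o----------  (fixed point — unchanged through step 7)

-----o----------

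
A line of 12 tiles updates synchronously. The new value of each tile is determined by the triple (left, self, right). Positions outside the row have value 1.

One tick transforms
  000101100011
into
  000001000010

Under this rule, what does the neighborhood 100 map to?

At position 0 the neighborhood is 100; the next row has 0 there.

0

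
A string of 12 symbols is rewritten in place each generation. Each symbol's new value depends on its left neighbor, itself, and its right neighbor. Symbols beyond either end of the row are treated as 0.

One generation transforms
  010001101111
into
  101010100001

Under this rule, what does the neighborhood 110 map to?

1

At position 6 the neighborhood is 110; the next row has 1 there.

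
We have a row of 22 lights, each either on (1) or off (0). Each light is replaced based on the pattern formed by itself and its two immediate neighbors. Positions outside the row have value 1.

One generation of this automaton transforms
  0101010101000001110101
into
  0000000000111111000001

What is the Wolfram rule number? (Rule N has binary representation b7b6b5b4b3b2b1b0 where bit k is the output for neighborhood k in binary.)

27

position 16: 111 → 0  (bit 7 = 0)
position 17: 110 → 0  (bit 6 = 0)
position 0: 101 → 0  (bit 5 = 0)
position 10: 100 → 1  (bit 4 = 1)
position 15: 011 → 1  (bit 3 = 1)
position 1: 010 → 0  (bit 2 = 0)
position 14: 001 → 1  (bit 1 = 1)
position 11: 000 → 1  (bit 0 = 1)
bits b7..b0 = 00011011 = 27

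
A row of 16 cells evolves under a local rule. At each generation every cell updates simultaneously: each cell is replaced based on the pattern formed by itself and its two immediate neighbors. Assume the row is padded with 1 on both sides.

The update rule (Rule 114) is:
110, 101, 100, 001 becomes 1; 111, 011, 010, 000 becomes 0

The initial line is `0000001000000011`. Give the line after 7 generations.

1101101101010100

generation 1: 1000010100000100
generation 2: 1100101010001011
generation 3: 0111010101010100
generation 4: 1001101010101011
generation 5: 1110110101010100
generation 6: 0011011010101011
generation 7: 1101101101010100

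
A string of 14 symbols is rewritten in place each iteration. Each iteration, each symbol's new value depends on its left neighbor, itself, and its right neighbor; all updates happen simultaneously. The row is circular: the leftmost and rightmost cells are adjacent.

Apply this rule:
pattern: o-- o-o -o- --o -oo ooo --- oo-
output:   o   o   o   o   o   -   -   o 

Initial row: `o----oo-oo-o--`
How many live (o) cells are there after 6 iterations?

8

iteration 1: oo--oooooooooo
iteration 2: -oooo---------
iteration 3: oo--oo--------
iteration 4: ooooooo------o
iteration 5: ------oo----oo
iteration 6: o----oooo--ooo
count of o: 8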